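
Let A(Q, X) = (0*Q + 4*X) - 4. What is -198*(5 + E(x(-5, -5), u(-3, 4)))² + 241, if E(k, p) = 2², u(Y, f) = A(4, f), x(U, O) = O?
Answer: -15797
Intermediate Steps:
A(Q, X) = -4 + 4*X (A(Q, X) = (0 + 4*X) - 4 = 4*X - 4 = -4 + 4*X)
u(Y, f) = -4 + 4*f
E(k, p) = 4
-198*(5 + E(x(-5, -5), u(-3, 4)))² + 241 = -198*(5 + 4)² + 241 = -198*9² + 241 = -198*81 + 241 = -16038 + 241 = -15797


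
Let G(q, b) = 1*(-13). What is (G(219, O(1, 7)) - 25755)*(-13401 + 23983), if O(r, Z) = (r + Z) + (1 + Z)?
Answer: -272676976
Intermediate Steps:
O(r, Z) = 1 + r + 2*Z (O(r, Z) = (Z + r) + (1 + Z) = 1 + r + 2*Z)
G(q, b) = -13
(G(219, O(1, 7)) - 25755)*(-13401 + 23983) = (-13 - 25755)*(-13401 + 23983) = -25768*10582 = -272676976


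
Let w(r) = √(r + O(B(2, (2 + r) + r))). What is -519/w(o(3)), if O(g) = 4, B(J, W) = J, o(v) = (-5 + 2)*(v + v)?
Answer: 519*I*√14/14 ≈ 138.71*I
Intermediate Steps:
o(v) = -6*v
w(r) = √(4 + r) (w(r) = √(r + 4) = √(4 + r))
-519/w(o(3)) = -519/√(4 - 6*3) = -519/√(4 - 18) = -519*(-I*√14/14) = -(-519)*I*√14/14 = 519*I*√14/14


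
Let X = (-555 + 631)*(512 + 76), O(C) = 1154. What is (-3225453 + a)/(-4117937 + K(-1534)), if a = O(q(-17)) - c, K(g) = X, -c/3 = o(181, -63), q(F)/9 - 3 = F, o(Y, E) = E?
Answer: 3224488/4073249 ≈ 0.79163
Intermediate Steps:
q(F) = 27 + 9*F
c = 189 (c = -3*(-63) = 189)
X = 44688 (X = 76*588 = 44688)
K(g) = 44688
a = 965 (a = 1154 - 1*189 = 1154 - 189 = 965)
(-3225453 + a)/(-4117937 + K(-1534)) = (-3225453 + 965)/(-4117937 + 44688) = -3224488/(-4073249) = -3224488*(-1/4073249) = 3224488/4073249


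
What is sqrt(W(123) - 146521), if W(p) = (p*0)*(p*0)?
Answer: I*sqrt(146521) ≈ 382.78*I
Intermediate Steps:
W(p) = 0 (W(p) = 0*0 = 0)
sqrt(W(123) - 146521) = sqrt(0 - 146521) = sqrt(-146521) = I*sqrt(146521)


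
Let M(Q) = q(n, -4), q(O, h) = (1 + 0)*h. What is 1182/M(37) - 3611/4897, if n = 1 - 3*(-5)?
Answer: -2901349/9794 ≈ -296.24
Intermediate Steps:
n = 16 (n = 1 + 15 = 16)
q(O, h) = h (q(O, h) = 1*h = h)
M(Q) = -4
1182/M(37) - 3611/4897 = 1182/(-4) - 3611/4897 = 1182*(-¼) - 3611*1/4897 = -591/2 - 3611/4897 = -2901349/9794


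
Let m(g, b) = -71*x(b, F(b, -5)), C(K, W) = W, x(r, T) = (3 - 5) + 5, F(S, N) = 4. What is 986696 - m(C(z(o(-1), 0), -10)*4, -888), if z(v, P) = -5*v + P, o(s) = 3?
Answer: 986909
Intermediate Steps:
z(v, P) = P - 5*v
x(r, T) = 3 (x(r, T) = -2 + 5 = 3)
m(g, b) = -213 (m(g, b) = -71*3 = -213)
986696 - m(C(z(o(-1), 0), -10)*4, -888) = 986696 - 1*(-213) = 986696 + 213 = 986909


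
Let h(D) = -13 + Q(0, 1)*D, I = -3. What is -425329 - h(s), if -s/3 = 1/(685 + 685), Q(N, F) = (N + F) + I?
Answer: -291341463/685 ≈ -4.2532e+5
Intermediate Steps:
Q(N, F) = -3 + F + N (Q(N, F) = (N + F) - 3 = (F + N) - 3 = -3 + F + N)
s = -3/1370 (s = -3/(685 + 685) = -3/1370 ≈ -0.0021898)
h(D) = -13 - 2*D (h(D) = -13 + (-3 + 1 + 0)*D = -13 - 2*D)
-425329 - h(s) = -425329 - (-13 - 2*(-3/1370)) = -425329 - (-13 + 3/685) = -425329 - 1*(-8902/685) = -425329 + 8902/685 = -291341463/685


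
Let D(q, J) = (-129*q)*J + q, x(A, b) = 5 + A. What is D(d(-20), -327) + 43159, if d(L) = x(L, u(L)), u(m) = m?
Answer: -589601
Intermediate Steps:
d(L) = 5 + L
D(q, J) = q - 129*J*q (D(q, J) = -129*J*q + q = q - 129*J*q)
D(d(-20), -327) + 43159 = (5 - 20)*(1 - 129*(-327)) + 43159 = -15*(1 + 42183) + 43159 = -15*42184 + 43159 = -632760 + 43159 = -589601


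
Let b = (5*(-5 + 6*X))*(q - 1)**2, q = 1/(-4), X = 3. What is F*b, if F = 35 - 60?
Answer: -40625/16 ≈ -2539.1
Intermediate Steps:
q = -1/4 (q = 1*(-1/4) = -1/4 ≈ -0.25000)
F = -25
b = 1625/16 (b = (5*(-5 + 6*3))*(-1/4 - 1)**2 = (5*(-5 + 18))*(-5/4)**2 = (5*13)*(25/16) = 65*(25/16) = 1625/16 ≈ 101.56)
F*b = -25*1625/16 = -40625/16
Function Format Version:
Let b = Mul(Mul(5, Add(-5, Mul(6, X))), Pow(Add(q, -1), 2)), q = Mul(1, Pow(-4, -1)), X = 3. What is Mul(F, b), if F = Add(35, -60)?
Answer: Rational(-40625, 16) ≈ -2539.1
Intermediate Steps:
q = Rational(-1, 4) (q = Mul(1, Rational(-1, 4)) = Rational(-1, 4) ≈ -0.25000)
F = -25
b = Rational(1625, 16) (b = Mul(Mul(5, Add(-5, Mul(6, 3))), Pow(Add(Rational(-1, 4), -1), 2)) = Mul(Mul(5, Add(-5, 18)), Pow(Rational(-5, 4), 2)) = Mul(Mul(5, 13), Rational(25, 16)) = Mul(65, Rational(25, 16)) = Rational(1625, 16) ≈ 101.56)
Mul(F, b) = Mul(-25, Rational(1625, 16)) = Rational(-40625, 16)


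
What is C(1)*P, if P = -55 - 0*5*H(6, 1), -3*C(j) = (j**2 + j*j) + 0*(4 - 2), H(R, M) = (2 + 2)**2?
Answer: 110/3 ≈ 36.667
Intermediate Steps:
H(R, M) = 16 (H(R, M) = 4**2 = 16)
C(j) = -2*j**2/3 (C(j) = -((j**2 + j*j) + 0*(4 - 2))/3 = -((j**2 + j**2) + 0*2)/3 = -(2*j**2 + 0)/3 = -2*j**2/3)
P = -55 (P = -55 - 0*5*16 = -55 - 0*16 = -55 - 1*0 = -55 + 0 = -55)
C(1)*P = -2/3*1**2*(-55) = -2/3*1*(-55) = -2/3*(-55) = 110/3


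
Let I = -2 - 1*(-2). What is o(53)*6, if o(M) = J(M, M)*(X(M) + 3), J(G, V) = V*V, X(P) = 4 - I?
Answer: 117978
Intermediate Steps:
I = 0 (I = -2 + 2 = 0)
X(P) = 4 (X(P) = 4 - 1*0 = 4 + 0 = 4)
J(G, V) = V²
o(M) = 7*M² (o(M) = M²*(4 + 3) = M²*7 = 7*M²)
o(53)*6 = (7*53²)*6 = (7*2809)*6 = 19663*6 = 117978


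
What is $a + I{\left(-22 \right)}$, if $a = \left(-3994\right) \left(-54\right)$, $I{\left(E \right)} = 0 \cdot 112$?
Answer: $215676$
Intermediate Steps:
$I{\left(E \right)} = 0$
$a = 215676$
$a + I{\left(-22 \right)} = 215676 + 0 = 215676$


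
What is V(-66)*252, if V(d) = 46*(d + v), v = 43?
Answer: -266616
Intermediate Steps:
V(d) = 1978 + 46*d (V(d) = 46*(d + 43) = 46*(43 + d) = 1978 + 46*d)
V(-66)*252 = (1978 + 46*(-66))*252 = (1978 - 3036)*252 = -1058*252 = -266616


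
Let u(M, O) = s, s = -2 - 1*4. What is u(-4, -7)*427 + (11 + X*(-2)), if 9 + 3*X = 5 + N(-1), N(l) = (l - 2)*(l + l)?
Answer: -7657/3 ≈ -2552.3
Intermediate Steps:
N(l) = 2*l*(-2 + l) (N(l) = (-2 + l)*(2*l) = 2*l*(-2 + l))
s = -6 (s = -2 - 4 = -6)
u(M, O) = -6
X = ⅔ (X = -3 + (5 + 2*(-1)*(-2 - 1))/3 = -3 + (5 + 2*(-1)*(-3))/3 = -3 + (5 + 6)/3 = -3 + (⅓)*11 = -3 + 11/3 = ⅔ ≈ 0.66667)
u(-4, -7)*427 + (11 + X*(-2)) = -6*427 + (11 + (⅔)*(-2)) = -2562 + (11 - 4/3) = -2562 + 29/3 = -7657/3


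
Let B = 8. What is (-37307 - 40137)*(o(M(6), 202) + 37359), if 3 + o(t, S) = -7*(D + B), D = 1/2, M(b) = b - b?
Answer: -2888390146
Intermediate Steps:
M(b) = 0
D = ½ (D = 1*(½) = ½ ≈ 0.50000)
o(t, S) = -125/2 (o(t, S) = -3 - 7*(½ + 8) = -3 - 7*17/2 = -3 - 119/2 = -125/2)
(-37307 - 40137)*(o(M(6), 202) + 37359) = (-37307 - 40137)*(-125/2 + 37359) = -77444*74593/2 = -2888390146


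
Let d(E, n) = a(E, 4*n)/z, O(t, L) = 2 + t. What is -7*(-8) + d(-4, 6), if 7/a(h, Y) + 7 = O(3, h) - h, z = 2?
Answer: 231/4 ≈ 57.750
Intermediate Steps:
a(h, Y) = 7/(-2 - h) (a(h, Y) = 7/(-7 + ((2 + 3) - h)) = 7/(-7 + (5 - h)) = 7/(-2 - h))
d(E, n) = -7/(2*(2 + E)) (d(E, n) = -7/(2 + E)/2 = -7/(2 + E)*(½) = -7/(2*(2 + E)))
-7*(-8) + d(-4, 6) = -7*(-8) - 7/(4 + 2*(-4)) = 56 - 7/(4 - 8) = 56 - 7/(-4) = 56 - 7*(-¼) = 56 + 7/4 = 231/4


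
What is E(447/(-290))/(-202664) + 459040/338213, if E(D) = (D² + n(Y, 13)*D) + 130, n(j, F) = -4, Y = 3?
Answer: 7819956592360923/5764516712231200 ≈ 1.3566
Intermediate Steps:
E(D) = 130 + D² - 4*D (E(D) = (D² - 4*D) + 130 = 130 + D² - 4*D)
E(447/(-290))/(-202664) + 459040/338213 = (130 + (447/(-290))² - 1788/(-290))/(-202664) + 459040/338213 = (130 + (447*(-1/290))² - 1788*(-1)/290)*(-1/202664) + 459040*(1/338213) = (130 + (-447/290)² - 4*(-447/290))*(-1/202664) + 459040/338213 = (130 + 199809/84100 + 894/145)*(-1/202664) + 459040/338213 = (11651329/84100)*(-1/202664) + 459040/338213 = -11651329/17044042400 + 459040/338213 = 7819956592360923/5764516712231200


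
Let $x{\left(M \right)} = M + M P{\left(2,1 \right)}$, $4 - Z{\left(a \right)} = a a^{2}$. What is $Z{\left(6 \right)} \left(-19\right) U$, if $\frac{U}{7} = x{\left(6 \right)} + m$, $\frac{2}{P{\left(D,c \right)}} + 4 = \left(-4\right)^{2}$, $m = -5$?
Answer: $56392$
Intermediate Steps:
$P{\left(D,c \right)} = \frac{1}{6}$ ($P{\left(D,c \right)} = \frac{2}{-4 + \left(-4\right)^{2}} = \frac{2}{-4 + 16} = \frac{2}{12} = 2 \cdot \frac{1}{12} = \frac{1}{6}$)
$Z{\left(a \right)} = 4 - a^{3}$ ($Z{\left(a \right)} = 4 - a a^{2} = 4 - a^{3}$)
$x{\left(M \right)} = \frac{7 M}{6}$ ($x{\left(M \right)} = M + M \frac{1}{6} = M + \frac{M}{6} = \frac{7 M}{6}$)
$U = 14$ ($U = 7 \left(\frac{7}{6} \cdot 6 - 5\right) = 7 \left(7 - 5\right) = 7 \cdot 2 = 14$)
$Z{\left(6 \right)} \left(-19\right) U = \left(4 - 6^{3}\right) \left(-19\right) 14 = \left(4 - 216\right) \left(-19\right) 14 = \left(-212\right) \left(-19\right) 14 = 4028 \cdot 14 = 56392$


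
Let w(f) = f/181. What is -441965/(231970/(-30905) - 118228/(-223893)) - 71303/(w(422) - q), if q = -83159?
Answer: 9206218269753343916963/145351948849287374 ≈ 63337.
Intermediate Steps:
w(f) = f/181 (w(f) = f*(1/181) = f/181)
-441965/(231970/(-30905) - 118228/(-223893)) - 71303/(w(422) - q) = -441965/(231970/(-30905) - 118228/(-223893)) - 71303/((1/181)*422 - 1*(-83159)) = -441965/(231970*(-1/30905) - 118228*(-1/223893)) - 71303/(422/181 + 83159) = -441965/(-46394/6181 + 118228/223893) - 71303/15052201/181 = -441965/(-9656524574/1383882633) - 71303*181/15052201 = -441965*(-1383882633/9656524574) - 12905843/15052201 = 611627687893845/9656524574 - 12905843/15052201 = 9206218269753343916963/145351948849287374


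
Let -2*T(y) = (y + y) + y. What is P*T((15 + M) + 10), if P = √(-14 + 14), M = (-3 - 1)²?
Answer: 0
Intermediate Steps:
M = 16 (M = (-4)² = 16)
T(y) = -3*y/2 (T(y) = -((y + y) + y)/2 = -(2*y + y)/2 = -3*y/2)
P = 0 (P = √0 = 0)
P*T((15 + M) + 10) = 0*(-3*((15 + 16) + 10)/2) = 0*(-3*(31 + 10)/2) = 0*(-3/2*41) = 0*(-123/2) = 0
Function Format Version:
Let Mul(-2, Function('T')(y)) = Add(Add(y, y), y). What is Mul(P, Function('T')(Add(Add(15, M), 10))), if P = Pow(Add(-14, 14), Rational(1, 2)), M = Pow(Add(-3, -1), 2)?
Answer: 0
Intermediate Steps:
M = 16 (M = Pow(-4, 2) = 16)
Function('T')(y) = Mul(Rational(-3, 2), y) (Function('T')(y) = Mul(Rational(-1, 2), Add(Add(y, y), y)) = Mul(Rational(-1, 2), Add(Mul(2, y), y)) = Mul(Rational(-1, 2), Mul(3, y)) = Mul(Rational(-3, 2), y))
P = 0 (P = Pow(0, Rational(1, 2)) = 0)
Mul(P, Function('T')(Add(Add(15, M), 10))) = Mul(0, Mul(Rational(-3, 2), Add(Add(15, 16), 10))) = Mul(0, Mul(Rational(-3, 2), Add(31, 10))) = Mul(0, Mul(Rational(-3, 2), 41)) = Mul(0, Rational(-123, 2)) = 0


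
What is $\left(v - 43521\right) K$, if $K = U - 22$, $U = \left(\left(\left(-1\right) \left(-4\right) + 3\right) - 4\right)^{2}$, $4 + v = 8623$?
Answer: $453726$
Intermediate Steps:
$v = 8619$ ($v = -4 + 8623 = 8619$)
$U = 9$ ($U = \left(\left(4 + 3\right) - 4\right)^{2} = \left(7 - 4\right)^{2} = 3^{2} = 9$)
$K = -13$ ($K = 9 - 22 = -13$)
$\left(v - 43521\right) K = \left(8619 - 43521\right) \left(-13\right) = \left(-34902\right) \left(-13\right) = 453726$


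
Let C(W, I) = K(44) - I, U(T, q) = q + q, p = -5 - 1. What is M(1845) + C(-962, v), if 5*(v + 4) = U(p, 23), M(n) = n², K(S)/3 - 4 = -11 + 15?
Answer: 17020219/5 ≈ 3.4040e+6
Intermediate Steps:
K(S) = 24 (K(S) = 12 + 3*(-11 + 15) = 12 + 3*4 = 12 + 12 = 24)
p = -6
U(T, q) = 2*q
v = 26/5 (v = -4 + (2*23)/5 = -4 + (⅕)*46 = -4 + 46/5 = 26/5 ≈ 5.2000)
C(W, I) = 24 - I
M(1845) + C(-962, v) = 1845² + (24 - 1*26/5) = 3404025 + (24 - 26/5) = 3404025 + 94/5 = 17020219/5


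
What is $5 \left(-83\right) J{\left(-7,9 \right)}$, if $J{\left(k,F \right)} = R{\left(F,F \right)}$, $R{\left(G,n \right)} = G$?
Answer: $-3735$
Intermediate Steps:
$J{\left(k,F \right)} = F$
$5 \left(-83\right) J{\left(-7,9 \right)} = 5 \left(-83\right) 9 = \left(-415\right) 9 = -3735$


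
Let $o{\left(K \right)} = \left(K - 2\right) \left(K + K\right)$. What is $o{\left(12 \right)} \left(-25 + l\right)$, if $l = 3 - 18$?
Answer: $-9600$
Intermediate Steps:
$o{\left(K \right)} = 2 K \left(-2 + K\right)$ ($o{\left(K \right)} = \left(-2 + K\right) 2 K = 2 K \left(-2 + K\right)$)
$l = -15$ ($l = 3 - 18 = -15$)
$o{\left(12 \right)} \left(-25 + l\right) = 2 \cdot 12 \left(-2 + 12\right) \left(-25 - 15\right) = 2 \cdot 12 \cdot 10 \left(-40\right) = 240 \left(-40\right) = -9600$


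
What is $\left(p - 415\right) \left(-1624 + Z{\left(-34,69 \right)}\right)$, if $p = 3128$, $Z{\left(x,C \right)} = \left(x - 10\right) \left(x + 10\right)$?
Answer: $-1540984$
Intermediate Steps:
$Z{\left(x,C \right)} = \left(-10 + x\right) \left(10 + x\right)$
$\left(p - 415\right) \left(-1624 + Z{\left(-34,69 \right)}\right) = \left(3128 - 415\right) \left(-1624 - \left(100 - \left(-34\right)^{2}\right)\right) = 2713 \left(-1624 + \left(-100 + 1156\right)\right) = 2713 \left(-1624 + 1056\right) = 2713 \left(-568\right) = -1540984$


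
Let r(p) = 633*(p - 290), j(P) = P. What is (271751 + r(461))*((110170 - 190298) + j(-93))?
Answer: -30483498674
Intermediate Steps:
r(p) = -183570 + 633*p (r(p) = 633*(-290 + p) = -183570 + 633*p)
(271751 + r(461))*((110170 - 190298) + j(-93)) = (271751 + (-183570 + 633*461))*((110170 - 190298) - 93) = (271751 + (-183570 + 291813))*(-80128 - 93) = (271751 + 108243)*(-80221) = 379994*(-80221) = -30483498674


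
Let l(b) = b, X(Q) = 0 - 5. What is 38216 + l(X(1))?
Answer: 38211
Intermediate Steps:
X(Q) = -5
38216 + l(X(1)) = 38216 - 5 = 38211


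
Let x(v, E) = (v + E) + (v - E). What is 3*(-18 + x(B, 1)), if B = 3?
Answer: -36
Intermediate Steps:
x(v, E) = 2*v (x(v, E) = (E + v) + (v - E) = 2*v)
3*(-18 + x(B, 1)) = 3*(-18 + 2*3) = 3*(-18 + 6) = 3*(-12) = -36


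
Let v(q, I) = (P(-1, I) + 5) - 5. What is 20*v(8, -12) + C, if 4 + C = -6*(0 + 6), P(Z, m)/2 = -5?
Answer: -240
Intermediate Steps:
P(Z, m) = -10 (P(Z, m) = 2*(-5) = -10)
v(q, I) = -10 (v(q, I) = (-10 + 5) - 5 = -5 - 5 = -10)
C = -40 (C = -4 - 6*(0 + 6) = -4 - 6*6 = -4 - 36 = -40)
20*v(8, -12) + C = 20*(-10) - 40 = -200 - 40 = -240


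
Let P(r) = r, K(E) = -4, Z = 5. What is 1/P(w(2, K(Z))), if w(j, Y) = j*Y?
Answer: -⅛ ≈ -0.12500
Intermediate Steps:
w(j, Y) = Y*j
1/P(w(2, K(Z))) = 1/(-4*2) = 1/(-8) = -⅛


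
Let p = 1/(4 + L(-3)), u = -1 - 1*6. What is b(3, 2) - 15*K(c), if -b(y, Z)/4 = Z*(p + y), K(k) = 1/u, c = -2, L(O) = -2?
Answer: -181/7 ≈ -25.857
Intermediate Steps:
u = -7 (u = -1 - 6 = -7)
p = ½ (p = 1/(4 - 2) = 1/2 = ½ ≈ 0.50000)
K(k) = -⅐ (K(k) = 1/(-7) = -⅐)
b(y, Z) = -4*Z*(½ + y)
b(3, 2) - 15*K(c) = -2*2*(1 + 2*3) - 15*(-⅐) = -2*2*(1 + 6) + 15/7 = -2*2*7 + 15/7 = -28 + 15/7 = -181/7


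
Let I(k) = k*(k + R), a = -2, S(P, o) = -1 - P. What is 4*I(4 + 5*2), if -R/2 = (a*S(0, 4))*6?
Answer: -560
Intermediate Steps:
R = -24 (R = -2*(-2*(-1 - 1*0))*6 = -2*(-2*(-1 + 0))*6 = -2*(-2*(-1))*6 = -4*6 = -2*12 = -24)
I(k) = k*(-24 + k) (I(k) = k*(k - 24) = k*(-24 + k))
4*I(4 + 5*2) = 4*((4 + 5*2)*(-24 + (4 + 5*2))) = 4*((4 + 10)*(-24 + (4 + 10))) = 4*(14*(-24 + 14)) = 4*(14*(-10)) = 4*(-140) = -560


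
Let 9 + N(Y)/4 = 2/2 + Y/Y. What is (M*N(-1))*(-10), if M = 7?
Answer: 1960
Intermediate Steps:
N(Y) = -28 (N(Y) = -36 + 4*(2/2 + Y/Y) = -36 + 4*(2*(½) + 1) = -36 + 4*(1 + 1) = -36 + 4*2 = -36 + 8 = -28)
(M*N(-1))*(-10) = (7*(-28))*(-10) = -196*(-10) = 1960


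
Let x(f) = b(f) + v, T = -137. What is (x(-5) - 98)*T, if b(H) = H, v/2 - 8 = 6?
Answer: 10275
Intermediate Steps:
v = 28 (v = 16 + 2*6 = 16 + 12 = 28)
x(f) = 28 + f (x(f) = f + 28 = 28 + f)
(x(-5) - 98)*T = ((28 - 5) - 98)*(-137) = (23 - 98)*(-137) = -75*(-137) = 10275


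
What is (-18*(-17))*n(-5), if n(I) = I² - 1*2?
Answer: 7038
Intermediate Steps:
n(I) = -2 + I² (n(I) = I² - 2 = -2 + I²)
(-18*(-17))*n(-5) = (-18*(-17))*(-2 + (-5)²) = 306*(-2 + 25) = 306*23 = 7038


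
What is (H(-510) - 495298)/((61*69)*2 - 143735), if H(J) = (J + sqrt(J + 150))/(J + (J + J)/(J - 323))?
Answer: 411591805/112448427 + 7*I*sqrt(10)/80320305 ≈ 3.6603 + 2.756e-7*I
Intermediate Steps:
H(J) = (J + sqrt(150 + J))/(J + 2*J/(-323 + J)) (H(J) = (J + sqrt(150 + J))/(J + (2*J)/(-323 + J)) = (J + sqrt(150 + J))/(J + 2*J/(-323 + J)))
(H(-510) - 495298)/((61*69)*2 - 143735) = (((-510)**2 - 323*(-510) - 323*sqrt(150 - 510) - 510*sqrt(150 - 510))/((-510)*(-321 - 510)) - 495298)/((61*69)*2 - 143735) = (-1/510*(260100 + 164730 - 1938*I*sqrt(10) - 3060*I*sqrt(10))/(-831) - 495298)/(4209*2 - 143735) = (-1/510*(-1/831)*(260100 + 164730 - 1938*I*sqrt(10) - 3060*I*sqrt(10)) - 495298)/(8418 - 143735) = (-1/510*(-1/831)*(260100 + 164730 - 1938*I*sqrt(10) - 3060*I*sqrt(10)) - 495298)/(-135317) = (-1/510*(-1/831)*(424830 - 4998*I*sqrt(10)) - 495298)*(-1/135317) = ((833/831 - 49*I*sqrt(10)/4155) - 495298)*(-1/135317) = (-411591805/831 - 49*I*sqrt(10)/4155)*(-1/135317) = 411591805/112448427 + 7*I*sqrt(10)/80320305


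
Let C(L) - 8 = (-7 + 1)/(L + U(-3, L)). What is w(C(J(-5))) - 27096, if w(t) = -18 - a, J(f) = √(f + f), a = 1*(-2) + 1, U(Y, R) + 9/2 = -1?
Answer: -27113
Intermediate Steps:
U(Y, R) = -11/2 (U(Y, R) = -9/2 - 1 = -11/2)
a = -1 (a = -2 + 1 = -1)
J(f) = √2*√f (J(f) = √(2*f) = √2*√f)
C(L) = 8 - 6/(-11/2 + L) (C(L) = 8 + (-7 + 1)/(L - 11/2) = 8 - 6/(-11/2 + L))
w(t) = -17 (w(t) = -18 - 1*(-1) = -18 + 1 = -17)
w(C(J(-5))) - 27096 = -17 - 27096 = -27113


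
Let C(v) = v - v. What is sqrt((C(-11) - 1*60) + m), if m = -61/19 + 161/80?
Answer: I*sqrt(8836995)/380 ≈ 7.8229*I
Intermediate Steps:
C(v) = 0
m = -1821/1520 (m = -61*1/19 + 161*(1/80) = -61/19 + 161/80 = -1821/1520 ≈ -1.1980)
sqrt((C(-11) - 1*60) + m) = sqrt((0 - 1*60) - 1821/1520) = sqrt((0 - 60) - 1821/1520) = sqrt(-60 - 1821/1520) = sqrt(-93021/1520) = I*sqrt(8836995)/380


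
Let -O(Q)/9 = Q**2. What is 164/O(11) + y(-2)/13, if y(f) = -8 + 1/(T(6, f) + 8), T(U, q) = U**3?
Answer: -2427967/3171168 ≈ -0.76564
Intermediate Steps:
y(f) = -1791/224 (y(f) = -8 + 1/(6**3 + 8) = -8 + 1/(216 + 8) = -8 + 1/224 = -1791/224)
O(Q) = -9*Q**2
164/O(11) + y(-2)/13 = 164/((-9*11**2)) - 1791/224/13 = 164/((-9*121)) - 1791/224*1/13 = 164/(-1089) - 1791/2912 = 164*(-1/1089) - 1791/2912 = -164/1089 - 1791/2912 = -2427967/3171168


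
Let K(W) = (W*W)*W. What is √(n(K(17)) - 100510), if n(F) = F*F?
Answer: √24037059 ≈ 4902.8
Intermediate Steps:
K(W) = W³ (K(W) = W²*W = W³)
n(F) = F²
√(n(K(17)) - 100510) = √((17³)² - 100510) = √(4913² - 100510) = √(24137569 - 100510) = √24037059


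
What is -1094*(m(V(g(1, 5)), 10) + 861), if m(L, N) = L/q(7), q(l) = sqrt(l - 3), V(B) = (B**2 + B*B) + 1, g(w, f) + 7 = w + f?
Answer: -943575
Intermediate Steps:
g(w, f) = -7 + f + w (g(w, f) = -7 + (w + f) = -7 + (f + w) = -7 + f + w)
V(B) = 1 + 2*B**2 (V(B) = (B**2 + B**2) + 1 = 2*B**2 + 1 = 1 + 2*B**2)
q(l) = sqrt(-3 + l)
m(L, N) = L/2 (m(L, N) = L/(sqrt(-3 + 7)) = L/(sqrt(4)) = L/2)
-1094*(m(V(g(1, 5)), 10) + 861) = -1094*((1 + 2*(-7 + 5 + 1)**2)/2 + 861) = -1094*((1 + 2*(-1)**2)/2 + 861) = -1094*((1 + 2*1)/2 + 861) = -1094*((1 + 2)/2 + 861) = -1094*((1/2)*3 + 861) = -1094*(3/2 + 861) = -1094*1725/2 = -943575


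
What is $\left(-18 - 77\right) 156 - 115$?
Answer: $-14935$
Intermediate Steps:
$\left(-18 - 77\right) 156 - 115 = \left(-95\right) 156 - 115 = -14820 - 115 = -14935$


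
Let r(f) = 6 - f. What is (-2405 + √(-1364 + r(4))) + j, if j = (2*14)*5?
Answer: -2265 + I*√1362 ≈ -2265.0 + 36.905*I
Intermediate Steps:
j = 140 (j = 28*5 = 140)
(-2405 + √(-1364 + r(4))) + j = (-2405 + √(-1364 + (6 - 1*4))) + 140 = (-2405 + √(-1364 + (6 - 4))) + 140 = (-2405 + √(-1364 + 2)) + 140 = (-2405 + √(-1362)) + 140 = (-2405 + I*√1362) + 140 = -2265 + I*√1362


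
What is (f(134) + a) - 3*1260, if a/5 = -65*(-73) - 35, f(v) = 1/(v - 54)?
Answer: 1581601/80 ≈ 19770.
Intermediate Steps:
f(v) = 1/(-54 + v)
a = 23550 (a = 5*(-65*(-73) - 35) = 5*(4745 - 35) = 5*4710 = 23550)
(f(134) + a) - 3*1260 = (1/(-54 + 134) + 23550) - 3*1260 = (1/80 + 23550) - 3780 = 1884001/80 - 3780 = 1581601/80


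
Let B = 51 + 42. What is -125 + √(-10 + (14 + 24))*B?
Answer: -125 + 186*√7 ≈ 367.11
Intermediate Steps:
B = 93
-125 + √(-10 + (14 + 24))*B = -125 + √(-10 + (14 + 24))*93 = -125 + √(-10 + 38)*93 = -125 + √28*93 = -125 + (2*√7)*93 = -125 + 186*√7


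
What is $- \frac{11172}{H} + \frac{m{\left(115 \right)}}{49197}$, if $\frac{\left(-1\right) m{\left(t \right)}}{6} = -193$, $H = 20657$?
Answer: $- \frac{25033718}{48393449} \approx -0.5173$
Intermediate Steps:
$m{\left(t \right)} = 1158$ ($m{\left(t \right)} = \left(-6\right) \left(-193\right) = 1158$)
$- \frac{11172}{H} + \frac{m{\left(115 \right)}}{49197} = - \frac{11172}{20657} + \frac{1158}{49197} = \left(-11172\right) \frac{1}{20657} + 1158 \cdot \frac{1}{49197} = - \frac{1596}{2951} + \frac{386}{16399} = - \frac{25033718}{48393449}$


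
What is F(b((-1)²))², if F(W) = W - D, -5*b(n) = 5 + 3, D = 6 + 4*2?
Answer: 6084/25 ≈ 243.36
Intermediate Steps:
D = 14 (D = 6 + 8 = 14)
b(n) = -8/5 (b(n) = -(5 + 3)/5 = -⅕*8 = -8/5)
F(W) = -14 + W (F(W) = W - 1*14 = W - 14 = -14 + W)
F(b((-1)²))² = (-14 - 8/5)² = (-78/5)² = 6084/25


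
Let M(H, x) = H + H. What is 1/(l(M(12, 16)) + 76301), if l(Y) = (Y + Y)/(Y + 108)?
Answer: 11/839315 ≈ 1.3106e-5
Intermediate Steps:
M(H, x) = 2*H
l(Y) = 2*Y/(108 + Y) (l(Y) = (2*Y)/(108 + Y) = 2*Y/(108 + Y))
1/(l(M(12, 16)) + 76301) = 1/(2*(2*12)/(108 + 2*12) + 76301) = 1/(2*24/(108 + 24) + 76301) = 1/(2*24/132 + 76301) = 1/(2*24*(1/132) + 76301) = 1/(4/11 + 76301) = 1/(839315/11) = 11/839315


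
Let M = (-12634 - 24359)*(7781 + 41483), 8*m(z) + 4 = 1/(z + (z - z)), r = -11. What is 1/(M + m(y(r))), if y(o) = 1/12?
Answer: -1/1822423151 ≈ -5.4872e-10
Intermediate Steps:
y(o) = 1/12
m(z) = -½ + 1/(8*z) (m(z) = -½ + 1/(8*(z + (z - z))) = -½ + 1/(8*(z + 0)) = -½ + 1/(8*z))
M = -1822423152 (M = -36993*49264 = -1822423152)
1/(M + m(y(r))) = 1/(-1822423152 + (1 - 4*1/12)/(8*(1/12))) = 1/(-1822423152 + (⅛)*12*(1 - ⅓)) = 1/(-1822423152 + (⅛)*12*(⅔)) = 1/(-1822423152 + 1) = 1/(-1822423151) = -1/1822423151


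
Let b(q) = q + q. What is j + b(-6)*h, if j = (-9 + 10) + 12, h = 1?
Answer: 1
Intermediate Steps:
b(q) = 2*q
j = 13 (j = 1 + 12 = 13)
j + b(-6)*h = 13 + (2*(-6))*1 = 13 - 12*1 = 13 - 12 = 1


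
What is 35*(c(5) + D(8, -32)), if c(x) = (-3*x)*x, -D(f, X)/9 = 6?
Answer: -4515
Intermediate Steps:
D(f, X) = -54 (D(f, X) = -9*6 = -54)
c(x) = -3*x**2
35*(c(5) + D(8, -32)) = 35*(-3*5**2 - 54) = 35*(-3*25 - 54) = 35*(-75 - 54) = 35*(-129) = -4515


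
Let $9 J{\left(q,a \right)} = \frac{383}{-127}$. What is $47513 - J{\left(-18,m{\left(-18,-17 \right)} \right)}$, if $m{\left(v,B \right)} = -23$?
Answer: $\frac{54307742}{1143} \approx 47513.0$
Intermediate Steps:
$J{\left(q,a \right)} = - \frac{383}{1143}$ ($J{\left(q,a \right)} = \frac{383 \frac{1}{-127}}{9} = \frac{383 \left(- \frac{1}{127}\right)}{9} = \frac{1}{9} \left(- \frac{383}{127}\right) = - \frac{383}{1143}$)
$47513 - J{\left(-18,m{\left(-18,-17 \right)} \right)} = 47513 - - \frac{383}{1143} = 47513 + \frac{383}{1143} = \frac{54307742}{1143}$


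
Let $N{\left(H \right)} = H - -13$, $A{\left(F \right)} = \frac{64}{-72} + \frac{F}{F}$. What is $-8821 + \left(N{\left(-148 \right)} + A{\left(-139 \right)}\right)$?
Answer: $- \frac{80603}{9} \approx -8955.9$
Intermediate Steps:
$A{\left(F \right)} = \frac{1}{9}$ ($A{\left(F \right)} = 64 \left(- \frac{1}{72}\right) + 1 = - \frac{8}{9} + 1 = \frac{1}{9}$)
$N{\left(H \right)} = 13 + H$ ($N{\left(H \right)} = H + 13 = 13 + H$)
$-8821 + \left(N{\left(-148 \right)} + A{\left(-139 \right)}\right) = -8821 + \left(\left(13 - 148\right) + \frac{1}{9}\right) = -8821 + \left(-135 + \frac{1}{9}\right) = -8821 - \frac{1214}{9} = - \frac{80603}{9}$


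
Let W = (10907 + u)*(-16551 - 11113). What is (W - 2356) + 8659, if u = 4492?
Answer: -425991633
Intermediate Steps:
W = -425997936 (W = (10907 + 4492)*(-16551 - 11113) = 15399*(-27664) = -425997936)
(W - 2356) + 8659 = (-425997936 - 2356) + 8659 = -426000292 + 8659 = -425991633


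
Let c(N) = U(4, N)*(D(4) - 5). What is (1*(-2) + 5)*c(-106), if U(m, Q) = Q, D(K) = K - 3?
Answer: 1272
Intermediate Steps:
D(K) = -3 + K
c(N) = -4*N (c(N) = N*((-3 + 4) - 5) = N*(1 - 5) = N*(-4) = -4*N)
(1*(-2) + 5)*c(-106) = (1*(-2) + 5)*(-4*(-106)) = (-2 + 5)*424 = 3*424 = 1272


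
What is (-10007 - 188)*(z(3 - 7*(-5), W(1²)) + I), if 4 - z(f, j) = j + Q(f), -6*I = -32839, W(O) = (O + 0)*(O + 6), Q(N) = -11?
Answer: -335282965/6 ≈ -5.5881e+7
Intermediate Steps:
W(O) = O*(6 + O)
I = 32839/6 (I = -⅙*(-32839) = 32839/6 ≈ 5473.2)
z(f, j) = 15 - j (z(f, j) = 4 - (j - 11) = 4 - (-11 + j) = 4 + (11 - j) = 15 - j)
(-10007 - 188)*(z(3 - 7*(-5), W(1²)) + I) = (-10007 - 188)*((15 - 1²*(6 + 1²)) + 32839/6) = -10195*((15 - (6 + 1)) + 32839/6) = -10195*((15 - 7) + 32839/6) = -10195*(8 + 32839/6) = -10195*32887/6 = -335282965/6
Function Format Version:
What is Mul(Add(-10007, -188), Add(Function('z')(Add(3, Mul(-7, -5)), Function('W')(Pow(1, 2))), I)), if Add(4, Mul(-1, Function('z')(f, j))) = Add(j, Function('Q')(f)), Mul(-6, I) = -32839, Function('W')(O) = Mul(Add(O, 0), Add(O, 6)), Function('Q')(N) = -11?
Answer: Rational(-335282965, 6) ≈ -5.5881e+7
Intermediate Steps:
Function('W')(O) = Mul(O, Add(6, O))
I = Rational(32839, 6) (I = Mul(Rational(-1, 6), -32839) = Rational(32839, 6) ≈ 5473.2)
Function('z')(f, j) = Add(15, Mul(-1, j)) (Function('z')(f, j) = Add(4, Mul(-1, Add(j, -11))) = Add(4, Mul(-1, Add(-11, j))) = Add(4, Add(11, Mul(-1, j))) = Add(15, Mul(-1, j)))
Mul(Add(-10007, -188), Add(Function('z')(Add(3, Mul(-7, -5)), Function('W')(Pow(1, 2))), I)) = Mul(Add(-10007, -188), Add(Add(15, Mul(-1, Mul(Pow(1, 2), Add(6, Pow(1, 2))))), Rational(32839, 6))) = Mul(-10195, Add(Add(15, Mul(-1, Mul(1, Add(6, 1)))), Rational(32839, 6))) = Mul(-10195, Add(Add(15, Mul(-1, Mul(1, 7))), Rational(32839, 6))) = Mul(-10195, Add(Add(15, Mul(-1, 7)), Rational(32839, 6))) = Mul(-10195, Add(Add(15, -7), Rational(32839, 6))) = Mul(-10195, Add(8, Rational(32839, 6))) = Mul(-10195, Rational(32887, 6)) = Rational(-335282965, 6)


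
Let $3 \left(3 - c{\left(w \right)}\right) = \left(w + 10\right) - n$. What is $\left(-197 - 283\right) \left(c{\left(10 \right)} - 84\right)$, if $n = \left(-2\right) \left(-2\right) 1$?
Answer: $41440$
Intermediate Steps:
$n = 4$ ($n = 4 \cdot 1 = 4$)
$c{\left(w \right)} = 1 - \frac{w}{3}$ ($c{\left(w \right)} = 3 - \frac{\left(w + 10\right) - 4}{3} = 3 - \frac{\left(10 + w\right) - 4}{3} = 3 - \frac{6 + w}{3} = 3 - \left(2 + \frac{w}{3}\right) = 1 - \frac{w}{3}$)
$\left(-197 - 283\right) \left(c{\left(10 \right)} - 84\right) = \left(-197 - 283\right) \left(\left(1 - \frac{10}{3}\right) - 84\right) = \left(-197 - 283\right) \left(- \frac{7}{3} - 84\right) = \left(-480\right) \left(- \frac{259}{3}\right) = 41440$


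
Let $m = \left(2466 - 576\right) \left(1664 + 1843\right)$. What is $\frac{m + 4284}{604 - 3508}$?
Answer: $- \frac{1105419}{484} \approx -2283.9$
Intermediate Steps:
$m = 6628230$ ($m = 1890 \cdot 3507 = 6628230$)
$\frac{m + 4284}{604 - 3508} = \frac{6628230 + 4284}{604 - 3508} = \frac{6632514}{-2904} = 6632514 \left(- \frac{1}{2904}\right) = - \frac{1105419}{484}$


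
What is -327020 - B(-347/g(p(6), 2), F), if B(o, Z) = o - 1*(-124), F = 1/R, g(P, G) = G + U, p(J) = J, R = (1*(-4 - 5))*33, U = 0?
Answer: -653941/2 ≈ -3.2697e+5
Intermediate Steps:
R = -297 (R = (1*(-9))*33 = -9*33 = -297)
g(P, G) = G (g(P, G) = G + 0 = G)
F = -1/297 (F = 1/(-297) = -1/297 ≈ -0.0033670)
B(o, Z) = 124 + o (B(o, Z) = o + 124 = 124 + o)
-327020 - B(-347/g(p(6), 2), F) = -327020 - (124 - 347/2) = -327020 - 1*(-99/2) = -327020 + 99/2 = -653941/2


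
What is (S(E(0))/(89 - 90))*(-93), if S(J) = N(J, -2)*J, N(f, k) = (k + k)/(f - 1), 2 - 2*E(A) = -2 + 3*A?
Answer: -744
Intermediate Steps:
E(A) = 2 - 3*A/2 (E(A) = 1 - (-2 + 3*A)/2 = 1 + (1 - 3*A/2) = 2 - 3*A/2)
N(f, k) = 2*k/(-1 + f) (N(f, k) = (2*k)/(-1 + f) = 2*k/(-1 + f))
S(J) = -4*J/(-1 + J) (S(J) = (2*(-2)/(-1 + J))*J = (-4/(-1 + J))*J = -4*J/(-1 + J))
(S(E(0))/(89 - 90))*(-93) = ((-4*(2 - 3/2*0)/(-1 + (2 - 3/2*0)))/(89 - 90))*(-93) = ((-4*(2 + 0)/(-1 + (2 + 0)))/(-1))*(-93) = -(-4)*2/(-1 + 2)*(-93) = -(-4)*2/1*(-93) = -(-4)*2*(-93) = -1*(-8)*(-93) = 8*(-93) = -744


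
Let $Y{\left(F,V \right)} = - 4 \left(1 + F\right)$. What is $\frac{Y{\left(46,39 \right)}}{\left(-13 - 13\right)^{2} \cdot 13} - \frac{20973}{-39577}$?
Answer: $\frac{44217562}{86950669} \approx 0.50854$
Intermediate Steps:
$Y{\left(F,V \right)} = -4 - 4 F$
$\frac{Y{\left(46,39 \right)}}{\left(-13 - 13\right)^{2} \cdot 13} - \frac{20973}{-39577} = \frac{-4 - 184}{\left(-13 - 13\right)^{2} \cdot 13} - \frac{20973}{-39577} = \frac{-4 - 184}{\left(-26\right)^{2} \cdot 13} - - \frac{20973}{39577} = - \frac{188}{676 \cdot 13} + \frac{20973}{39577} = - \frac{188}{8788} + \frac{20973}{39577} = \left(-188\right) \frac{1}{8788} + \frac{20973}{39577} = - \frac{47}{2197} + \frac{20973}{39577} = \frac{44217562}{86950669}$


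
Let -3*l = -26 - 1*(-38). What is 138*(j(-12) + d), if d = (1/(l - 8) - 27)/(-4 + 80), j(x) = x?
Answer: -259187/152 ≈ -1705.2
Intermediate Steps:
l = -4 (l = -(-26 - 1*(-38))/3 = -(-26 + 38)/3 = -⅓*12 = -4)
d = -325/912 (d = (1/(-4 - 8) - 27)/(-4 + 80) = (1/(-12) - 27)/76 = (-1/12 - 27)*(1/76) = -325/12*1/76 = -325/912 ≈ -0.35636)
138*(j(-12) + d) = 138*(-12 - 325/912) = 138*(-11269/912) = -259187/152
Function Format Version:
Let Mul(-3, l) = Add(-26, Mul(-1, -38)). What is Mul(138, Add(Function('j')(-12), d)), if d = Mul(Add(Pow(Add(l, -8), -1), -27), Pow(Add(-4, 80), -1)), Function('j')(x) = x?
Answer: Rational(-259187, 152) ≈ -1705.2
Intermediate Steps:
l = -4 (l = Mul(Rational(-1, 3), Add(-26, Mul(-1, -38))) = Mul(Rational(-1, 3), Add(-26, 38)) = Mul(Rational(-1, 3), 12) = -4)
d = Rational(-325, 912) (d = Mul(Add(Pow(Add(-4, -8), -1), -27), Pow(Add(-4, 80), -1)) = Mul(Add(Pow(-12, -1), -27), Pow(76, -1)) = Mul(Add(Rational(-1, 12), -27), Rational(1, 76)) = Mul(Rational(-325, 12), Rational(1, 76)) = Rational(-325, 912) ≈ -0.35636)
Mul(138, Add(Function('j')(-12), d)) = Mul(138, Add(-12, Rational(-325, 912))) = Mul(138, Rational(-11269, 912)) = Rational(-259187, 152)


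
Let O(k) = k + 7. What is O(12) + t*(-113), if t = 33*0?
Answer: 19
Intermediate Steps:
t = 0
O(k) = 7 + k
O(12) + t*(-113) = (7 + 12) + 0*(-113) = 19 + 0 = 19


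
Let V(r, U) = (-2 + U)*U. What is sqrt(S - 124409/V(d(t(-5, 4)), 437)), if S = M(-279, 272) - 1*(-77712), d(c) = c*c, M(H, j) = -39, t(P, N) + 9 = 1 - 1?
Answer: sqrt(2806776346769970)/190095 ≈ 278.70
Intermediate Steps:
t(P, N) = -9 (t(P, N) = -9 + (1 - 1) = -9 + 0 = -9)
d(c) = c**2
V(r, U) = U*(-2 + U)
S = 77673 (S = -39 - 1*(-77712) = -39 + 77712 = 77673)
sqrt(S - 124409/V(d(t(-5, 4)), 437)) = sqrt(77673 - 124409*1/(437*(-2 + 437))) = sqrt(77673 - 124409/(437*435)) = sqrt(77673 - 124409/190095) = sqrt(14765124526/190095) = sqrt(2806776346769970)/190095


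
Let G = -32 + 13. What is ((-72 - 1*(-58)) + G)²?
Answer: 1089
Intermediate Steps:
G = -19
((-72 - 1*(-58)) + G)² = ((-72 - 1*(-58)) - 19)² = ((-72 + 58) - 19)² = (-14 - 19)² = (-33)² = 1089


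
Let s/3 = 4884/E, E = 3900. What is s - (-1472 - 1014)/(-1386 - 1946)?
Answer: 1630211/541450 ≈ 3.0108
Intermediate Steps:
s = 1221/325 (s = 3*(4884/3900) = 3*(4884*(1/3900)) = 3*(407/325) = 1221/325 ≈ 3.7569)
s - (-1472 - 1014)/(-1386 - 1946) = 1221/325 - (-1472 - 1014)/(-1386 - 1946) = 1221/325 - (-2486)/(-3332) = 1221/325 - (-2486)*(-1)/3332 = 1221/325 - 1*1243/1666 = 1221/325 - 1243/1666 = 1630211/541450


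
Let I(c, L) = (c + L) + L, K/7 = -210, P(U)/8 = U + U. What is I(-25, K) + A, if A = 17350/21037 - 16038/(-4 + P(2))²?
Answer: -24612778863/8246504 ≈ -2984.6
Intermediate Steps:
P(U) = 16*U (P(U) = 8*(U + U) = 8*(2*U) = 16*U)
K = -1470 (K = 7*(-210) = -1470)
I(c, L) = c + 2*L (I(c, L) = (L + c) + L = c + 2*L)
A = -161894503/8246504 (A = 17350/21037 - 16038/(-4 + 16*2)² = 17350*(1/21037) - 16038/(-4 + 32)² = 17350/21037 - 16038/(28²) = 17350/21037 - 16038/784 = 17350/21037 - 16038*1/784 = 17350/21037 - 8019/392 = -161894503/8246504 ≈ -19.632)
I(-25, K) + A = (-25 + 2*(-1470)) - 161894503/8246504 = (-25 - 2940) - 161894503/8246504 = -2965 - 161894503/8246504 = -24612778863/8246504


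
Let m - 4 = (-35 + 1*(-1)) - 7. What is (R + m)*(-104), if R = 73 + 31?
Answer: -6760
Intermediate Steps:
R = 104
m = -39 (m = 4 + ((-35 + 1*(-1)) - 7) = 4 + ((-35 - 1) - 7) = 4 + (-36 - 7) = 4 - 43 = -39)
(R + m)*(-104) = (104 - 39)*(-104) = 65*(-104) = -6760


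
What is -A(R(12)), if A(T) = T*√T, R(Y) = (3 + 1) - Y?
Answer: 16*I*√2 ≈ 22.627*I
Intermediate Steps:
R(Y) = 4 - Y
A(T) = T^(3/2)
-A(R(12)) = -(4 - 1*12)^(3/2) = -(4 - 12)^(3/2) = -(-8)^(3/2) = -(-16)*I*√2 = 16*I*√2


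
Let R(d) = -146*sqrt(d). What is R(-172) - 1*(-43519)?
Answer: 43519 - 292*I*sqrt(43) ≈ 43519.0 - 1914.8*I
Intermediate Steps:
R(-172) - 1*(-43519) = -292*I*sqrt(43) - 1*(-43519) = -292*I*sqrt(43) + 43519 = 43519 - 292*I*sqrt(43)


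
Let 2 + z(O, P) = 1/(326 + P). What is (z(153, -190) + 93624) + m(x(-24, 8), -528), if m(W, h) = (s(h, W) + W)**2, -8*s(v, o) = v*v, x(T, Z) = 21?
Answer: 164969842937/136 ≈ 1.2130e+9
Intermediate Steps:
z(O, P) = -2 + 1/(326 + P)
s(v, o) = -v**2/8 (s(v, o) = -v*v/8 = -v**2/8)
m(W, h) = (W - h**2/8)**2 (m(W, h) = (-h**2/8 + W)**2 = (W - h**2/8)**2)
(z(153, -190) + 93624) + m(x(-24, 8), -528) = ((-651 - 2*(-190))/(326 - 190) + 93624) + (-1*(-528)**2 + 8*21)**2/64 = ((-651 + 380)/136 + 93624) + (-1*278784 + 168)**2/64 = ((1/136)*(-271) + 93624) + (-278784 + 168)**2/64 = (-271/136 + 93624) + (1/64)*(-278616)**2 = 12732593/136 + (1/64)*77626875456 = 12732593/136 + 1212919929 = 164969842937/136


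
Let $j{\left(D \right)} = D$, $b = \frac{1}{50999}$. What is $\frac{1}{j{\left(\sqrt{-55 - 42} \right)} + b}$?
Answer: $\frac{50999}{252287106098} - \frac{2600898001 i \sqrt{97}}{252287106098} \approx 2.0215 \cdot 10^{-7} - 0.10153 i$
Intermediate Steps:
$b = \frac{1}{50999} \approx 1.9608 \cdot 10^{-5}$
$\frac{1}{j{\left(\sqrt{-55 - 42} \right)} + b} = \frac{1}{\sqrt{-55 - 42} + \frac{1}{50999}} = \frac{1}{\sqrt{-97} + \frac{1}{50999}} = \frac{1}{i \sqrt{97} + \frac{1}{50999}} = \frac{1}{\frac{1}{50999} + i \sqrt{97}}$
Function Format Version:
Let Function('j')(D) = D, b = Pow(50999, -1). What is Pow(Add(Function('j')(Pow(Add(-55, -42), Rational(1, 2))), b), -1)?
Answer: Add(Rational(50999, 252287106098), Mul(Rational(-2600898001, 252287106098), I, Pow(97, Rational(1, 2)))) ≈ Add(2.0215e-7, Mul(-0.10153, I))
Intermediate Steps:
b = Rational(1, 50999) ≈ 1.9608e-5
Pow(Add(Function('j')(Pow(Add(-55, -42), Rational(1, 2))), b), -1) = Pow(Add(Pow(Add(-55, -42), Rational(1, 2)), Rational(1, 50999)), -1) = Pow(Add(Pow(-97, Rational(1, 2)), Rational(1, 50999)), -1) = Pow(Add(Mul(I, Pow(97, Rational(1, 2))), Rational(1, 50999)), -1) = Pow(Add(Rational(1, 50999), Mul(I, Pow(97, Rational(1, 2)))), -1)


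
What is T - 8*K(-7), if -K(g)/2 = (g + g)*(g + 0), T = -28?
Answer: 1540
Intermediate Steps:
K(g) = -4*g² (K(g) = -2*(g + g)*(g + 0) = -2*2*g*g = -4*g²)
T - 8*K(-7) = -28 - (-32)*(-7)² = -28 - (-32)*49 = -28 - 8*(-196) = -28 + 1568 = 1540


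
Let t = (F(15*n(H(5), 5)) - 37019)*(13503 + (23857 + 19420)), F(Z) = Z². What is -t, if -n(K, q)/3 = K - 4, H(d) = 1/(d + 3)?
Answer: 6007196245/16 ≈ 3.7545e+8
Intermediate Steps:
H(d) = 1/(3 + d)
n(K, q) = 12 - 3*K (n(K, q) = -3*(K - 4) = -3*(-4 + K) = 12 - 3*K)
t = -6007196245/16 (t = ((15*(12 - 3/(3 + 5)))² - 37019)*(13503 + (23857 + 19420)) = ((15*(12 - 3/8))² - 37019)*(13503 + 43277) = ((15*(12 - 3*⅛))² - 37019)*56780 = ((15*(12 - 3/8))² - 37019)*56780 = ((15*(93/8))² - 37019)*56780 = ((1395/8)² - 37019)*56780 = (1946025/64 - 37019)*56780 = -423191/64*56780 = -6007196245/16 ≈ -3.7545e+8)
-t = -1*(-6007196245/16) = 6007196245/16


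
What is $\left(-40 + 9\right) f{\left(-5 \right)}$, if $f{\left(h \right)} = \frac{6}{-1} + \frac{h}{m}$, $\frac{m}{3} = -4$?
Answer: $\frac{2077}{12} \approx 173.08$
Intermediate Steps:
$m = -12$ ($m = 3 \left(-4\right) = -12$)
$f{\left(h \right)} = -6 - \frac{h}{12}$ ($f{\left(h \right)} = \frac{6}{-1} + \frac{h}{-12} = 6 \left(-1\right) + h \left(- \frac{1}{12}\right) = -6 - \frac{h}{12}$)
$\left(-40 + 9\right) f{\left(-5 \right)} = \left(-40 + 9\right) \left(-6 - - \frac{5}{12}\right) = - 31 \left(-6 + \frac{5}{12}\right) = \left(-31\right) \left(- \frac{67}{12}\right) = \frac{2077}{12}$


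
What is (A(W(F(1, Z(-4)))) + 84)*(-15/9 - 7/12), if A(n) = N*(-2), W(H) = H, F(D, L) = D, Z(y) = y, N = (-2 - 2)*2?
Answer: -225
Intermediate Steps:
N = -8 (N = -4*2 = -8)
A(n) = 16 (A(n) = -8*(-2) = 16)
(A(W(F(1, Z(-4)))) + 84)*(-15/9 - 7/12) = (16 + 84)*(-15/9 - 7/12) = 100*(-15*⅑ - 7*1/12) = 100*(-5/3 - 7/12) = 100*(-9/4) = -225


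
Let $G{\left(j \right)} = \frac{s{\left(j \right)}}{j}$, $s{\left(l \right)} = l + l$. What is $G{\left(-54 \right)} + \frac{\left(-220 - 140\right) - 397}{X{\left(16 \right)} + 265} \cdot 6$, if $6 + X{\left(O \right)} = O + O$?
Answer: $- \frac{1320}{97} \approx -13.608$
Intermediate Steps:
$X{\left(O \right)} = -6 + 2 O$ ($X{\left(O \right)} = -6 + \left(O + O\right) = -6 + 2 O$)
$s{\left(l \right)} = 2 l$
$G{\left(j \right)} = 2$ ($G{\left(j \right)} = \frac{2 j}{j} = 2$)
$G{\left(-54 \right)} + \frac{\left(-220 - 140\right) - 397}{X{\left(16 \right)} + 265} \cdot 6 = 2 + \frac{\left(-220 - 140\right) - 397}{\left(-6 + 2 \cdot 16\right) + 265} \cdot 6 = 2 + \frac{\left(-220 - 140\right) - 397}{\left(-6 + 32\right) + 265} \cdot 6 = 2 + \frac{-360 - 397}{26 + 265} \cdot 6 = 2 + - \frac{757}{291} \cdot 6 = 2 + \left(-757\right) \frac{1}{291} \cdot 6 = 2 - \frac{1514}{97} = - \frac{1320}{97}$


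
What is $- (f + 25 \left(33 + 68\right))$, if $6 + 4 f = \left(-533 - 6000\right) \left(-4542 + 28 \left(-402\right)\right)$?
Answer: $-25804607$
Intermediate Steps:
$f = 25802082$ ($f = - \frac{3}{2} + \frac{\left(-533 - 6000\right) \left(-4542 + 28 \left(-402\right)\right)}{4} = - \frac{3}{2} + \frac{\left(-6533\right) \left(-4542 - 11256\right)}{4} = - \frac{3}{2} + \frac{\left(-6533\right) \left(-15798\right)}{4} = - \frac{3}{2} + \frac{1}{4} \cdot 103208334 = - \frac{3}{2} + \frac{51604167}{2} = 25802082$)
$- (f + 25 \left(33 + 68\right)) = - (25802082 + 25 \left(33 + 68\right)) = - (25802082 + 25 \cdot 101) = - (25802082 + 2525) = \left(-1\right) 25804607 = -25804607$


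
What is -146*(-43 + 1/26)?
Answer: 81541/13 ≈ 6272.4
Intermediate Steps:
-146*(-43 + 1/26) = -146*(-1117/26) = 81541/13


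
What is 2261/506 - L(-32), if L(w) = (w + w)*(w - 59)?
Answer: -2944683/506 ≈ -5819.5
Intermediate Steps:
L(w) = 2*w*(-59 + w) (L(w) = (2*w)*(-59 + w) = 2*w*(-59 + w))
2261/506 - L(-32) = 2261/506 - 2*(-32)*(-59 - 32) = 2261*(1/506) - 2*(-32)*(-91) = 2261/506 - 1*5824 = 2261/506 - 5824 = -2944683/506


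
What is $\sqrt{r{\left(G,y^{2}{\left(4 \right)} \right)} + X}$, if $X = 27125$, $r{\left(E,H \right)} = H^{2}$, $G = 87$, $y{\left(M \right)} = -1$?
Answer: $3 \sqrt{3014} \approx 164.7$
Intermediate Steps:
$\sqrt{r{\left(G,y^{2}{\left(4 \right)} \right)} + X} = \sqrt{\left(\left(-1\right)^{2}\right)^{2} + 27125} = \sqrt{1^{2} + 27125} = \sqrt{1 + 27125} = \sqrt{27126} = 3 \sqrt{3014}$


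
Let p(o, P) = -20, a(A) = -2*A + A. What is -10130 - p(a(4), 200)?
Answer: -10110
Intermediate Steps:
a(A) = -A
-10130 - p(a(4), 200) = -10130 - 1*(-20) = -10130 + 20 = -10110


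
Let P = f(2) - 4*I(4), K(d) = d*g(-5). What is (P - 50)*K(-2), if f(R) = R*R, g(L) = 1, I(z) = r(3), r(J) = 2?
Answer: 108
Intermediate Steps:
I(z) = 2
f(R) = R**2
K(d) = d (K(d) = d*1 = d)
P = -4 (P = 2**2 - 4*2 = 4 - 8 = -4)
(P - 50)*K(-2) = (-4 - 50)*(-2) = -54*(-2) = 108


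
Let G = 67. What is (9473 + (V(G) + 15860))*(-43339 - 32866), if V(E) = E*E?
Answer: -2272585510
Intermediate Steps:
V(E) = E**2
(9473 + (V(G) + 15860))*(-43339 - 32866) = (9473 + (67**2 + 15860))*(-43339 - 32866) = (9473 + (4489 + 15860))*(-76205) = (9473 + 20349)*(-76205) = 29822*(-76205) = -2272585510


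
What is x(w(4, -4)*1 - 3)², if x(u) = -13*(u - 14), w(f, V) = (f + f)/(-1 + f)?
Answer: 312481/9 ≈ 34720.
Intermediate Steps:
w(f, V) = 2*f/(-1 + f) (w(f, V) = (2*f)/(-1 + f) = 2*f/(-1 + f))
x(u) = 182 - 13*u (x(u) = -13*(-14 + u) = 182 - 13*u)
x(w(4, -4)*1 - 3)² = (182 - 13*((2*4/(-1 + 4))*1 - 3))² = (182 - 13*((2*4/3)*1 - 3))² = (182 - 13*((2*4*(⅓))*1 - 3))² = (182 - 13*((8/3)*1 - 3))² = (182 - 13*(8/3 - 3))² = (182 - 13*(-⅓))² = (182 + 13/3)² = (559/3)² = 312481/9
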